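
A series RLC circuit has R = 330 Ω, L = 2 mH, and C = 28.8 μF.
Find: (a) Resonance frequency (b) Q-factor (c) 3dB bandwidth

Step 1 — Resonance: ω₀ = 1/√(LC) = 1/√(0.002·2.88e-05) = 4167 rad/s.
Step 2 — f₀ = ω₀/(2π) = 663.1 Hz.
Step 3 — Series Q: Q = ω₀L/R = 4167·0.002/330 = 0.02525.
Step 4 — Bandwidth: Δω = ω₀/Q = 1.65e+05 rad/s; BW = Δω/(2π) = 2.626e+04 Hz.

(a) f₀ = 663.1 Hz  (b) Q = 0.02525  (c) BW = 2.626e+04 Hz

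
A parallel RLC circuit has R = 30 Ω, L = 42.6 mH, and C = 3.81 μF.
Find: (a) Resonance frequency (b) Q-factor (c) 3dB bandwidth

Step 1 — Resonance: ω₀ = 1/√(LC) = 1/√(0.0426·3.81e-06) = 2482 rad/s.
Step 2 — f₀ = ω₀/(2π) = 395.1 Hz.
Step 3 — Parallel Q: Q = R/(ω₀L) = 30/(2482·0.0426) = 0.2837.
Step 4 — Bandwidth: Δω = ω₀/Q = 8749 rad/s; BW = Δω/(2π) = 1392 Hz.

(a) f₀ = 395.1 Hz  (b) Q = 0.2837  (c) BW = 1392 Hz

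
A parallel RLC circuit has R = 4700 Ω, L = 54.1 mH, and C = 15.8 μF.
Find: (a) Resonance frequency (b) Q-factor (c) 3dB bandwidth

Step 1 — Resonance: ω₀ = 1/√(LC) = 1/√(0.0541·1.58e-05) = 1082 rad/s.
Step 2 — f₀ = ω₀/(2π) = 172.1 Hz.
Step 3 — Parallel Q: Q = R/(ω₀L) = 4700/(1082·0.0541) = 80.32.
Step 4 — Bandwidth: Δω = ω₀/Q = 13.47 rad/s; BW = Δω/(2π) = 2.143 Hz.

(a) f₀ = 172.1 Hz  (b) Q = 80.32  (c) BW = 2.143 Hz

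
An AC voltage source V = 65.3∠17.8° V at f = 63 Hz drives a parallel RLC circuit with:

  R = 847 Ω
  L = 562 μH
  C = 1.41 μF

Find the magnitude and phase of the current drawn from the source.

Step 1 — Angular frequency: ω = 2π·f = 2π·63 = 395.8 rad/s.
Step 2 — Component impedances:
  R: Z = R = 847 Ω
  L: Z = jωL = j·395.8·0.000562 = 0 + j0.2225 Ω
  C: Z = 1/(jωC) = -j/(ω·C) = 0 - j1792 Ω
Step 3 — Parallel combination: 1/Z_total = 1/R + 1/L + 1/C; Z_total = 5.844e-05 + j0.2225 Ω = 0.2225∠90.0° Ω.
Step 4 — Source phasor: V = 65.3∠17.8° V = 62.17 + j19.96 V.
Step 5 — Ohm's law: I = V / Z_total = (62.17 + j19.96) / (5.844e-05 + j0.2225) = 89.79 - j279.4 A.
Step 6 — Convert to polar: |I| = 293.5 A, ∠I = -72.2°.

I = 293.5∠-72.2° A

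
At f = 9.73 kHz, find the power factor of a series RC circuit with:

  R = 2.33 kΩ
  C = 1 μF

Step 1 — Angular frequency: ω = 2π·f = 2π·9730 = 6.114e+04 rad/s.
Step 2 — Component impedances:
  R: Z = R = 2330 Ω
  C: Z = 1/(jωC) = -j/(ω·C) = 0 - j16.36 Ω
Step 3 — Series combination: Z_total = R + C = 2330 - j16.36 Ω = 2330∠-0.4° Ω.
Step 4 — Power factor: PF = cos(φ) = Re(Z)/|Z| = 2330/2330 = 1.
Step 5 — Type: Im(Z) = -16.36 ⇒ leading (phase φ = -0.4°).

PF = 1 (leading, φ = -0.4°)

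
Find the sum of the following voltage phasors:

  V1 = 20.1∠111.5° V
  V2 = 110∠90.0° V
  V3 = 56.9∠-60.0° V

Step 1 — Convert each phasor to rectangular form:
  V1 = 20.1·(cos(111.5°) + j·sin(111.5°)) = -7.367 + j18.7 V
  V2 = 110·(cos(90.0°) + j·sin(90.0°)) = 0 + j110 V
  V3 = 56.9·(cos(-60.0°) + j·sin(-60.0°)) = 28.45 - j49.28 V
Step 2 — Sum components: V_total = 21.08 + j79.42 V.
Step 3 — Convert to polar: |V_total| = 82.18 V, ∠V_total = 75.1°.

V_total = 82.18∠75.1° V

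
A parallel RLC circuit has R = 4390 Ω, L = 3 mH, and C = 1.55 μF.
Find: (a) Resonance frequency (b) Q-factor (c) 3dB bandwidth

Step 1 — Resonance: ω₀ = 1/√(LC) = 1/√(0.003·1.55e-06) = 1.466e+04 rad/s.
Step 2 — f₀ = ω₀/(2π) = 2334 Hz.
Step 3 — Parallel Q: Q = R/(ω₀L) = 4390/(1.466e+04·0.003) = 99.79.
Step 4 — Bandwidth: Δω = ω₀/Q = 147 rad/s; BW = Δω/(2π) = 23.39 Hz.

(a) f₀ = 2334 Hz  (b) Q = 99.79  (c) BW = 23.39 Hz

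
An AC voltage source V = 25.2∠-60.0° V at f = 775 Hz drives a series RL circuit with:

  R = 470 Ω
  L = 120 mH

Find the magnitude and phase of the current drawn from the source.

Step 1 — Angular frequency: ω = 2π·f = 2π·775 = 4869 rad/s.
Step 2 — Component impedances:
  R: Z = R = 470 Ω
  L: Z = jωL = j·4869·0.12 = 0 + j584.3 Ω
Step 3 — Series combination: Z_total = R + L = 470 + j584.3 Ω = 749.9∠51.2° Ω.
Step 4 — Source phasor: V = 25.2∠-60.0° V = 12.6 - j21.82 V.
Step 5 — Ohm's law: I = V / Z_total = (12.6 - j21.82) / (470 + j584.3) = -0.01215 - j0.03133 A.
Step 6 — Convert to polar: |I| = 0.0336 A, ∠I = -111.2°.

I = 0.0336∠-111.2° A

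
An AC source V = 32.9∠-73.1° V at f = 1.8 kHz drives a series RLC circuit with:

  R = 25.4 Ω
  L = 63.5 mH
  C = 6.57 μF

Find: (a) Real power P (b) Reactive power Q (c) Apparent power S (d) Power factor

Step 1 — Angular frequency: ω = 2π·f = 2π·1800 = 1.131e+04 rad/s.
Step 2 — Component impedances:
  R: Z = R = 25.4 Ω
  L: Z = jωL = j·1.131e+04·0.0635 = 0 + j718.2 Ω
  C: Z = 1/(jωC) = -j/(ω·C) = 0 - j13.46 Ω
Step 3 — Series combination: Z_total = R + L + C = 25.4 + j704.7 Ω = 705.2∠87.9° Ω.
Step 4 — Source phasor: V = 32.9∠-73.1° V = 9.564 - j31.48 V.
Step 5 — Current: I = V / Z = -0.04412 - j0.01516 A = 0.04666∠-161.0° A.
Step 6 — Complex power: S = V·I* = 0.05529 + j1.534 VA.
Step 7 — Real power: P = Re(S) = 0.05529 W.
Step 8 — Reactive power: Q = Im(S) = 1.534 VAR.
Step 9 — Apparent power: |S| = 1.535 VA.
Step 10 — Power factor: PF = P/|S| = 0.03602 (lagging).

(a) P = 0.05529 W  (b) Q = 1.534 VAR  (c) S = 1.535 VA  (d) PF = 0.03602 (lagging)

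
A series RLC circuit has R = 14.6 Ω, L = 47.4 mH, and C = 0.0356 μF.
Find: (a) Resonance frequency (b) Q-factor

Step 1 — Resonance condition Im(Z)=0 gives ω₀ = 1/√(LC).
Step 2 — ω₀ = 1/√(0.0474·3.56e-08) = 2.434e+04 rad/s.
Step 3 — f₀ = ω₀/(2π) = 3874 Hz.
Step 4 — Series Q: Q = ω₀L/R = 2.434e+04·0.0474/14.6 = 79.03.

(a) f₀ = 3874 Hz  (b) Q = 79.03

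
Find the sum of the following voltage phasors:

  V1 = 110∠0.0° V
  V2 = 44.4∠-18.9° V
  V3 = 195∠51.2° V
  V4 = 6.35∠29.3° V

Step 1 — Convert each phasor to rectangular form:
  V1 = 110·(cos(0.0°) + j·sin(0.0°)) = 110 V
  V2 = 44.4·(cos(-18.9°) + j·sin(-18.9°)) = 42.01 - j14.38 V
  V3 = 195·(cos(51.2°) + j·sin(51.2°)) = 122.2 + j152 V
  V4 = 6.35·(cos(29.3°) + j·sin(29.3°)) = 5.538 + j3.108 V
Step 2 — Sum components: V_total = 279.7 + j140.7 V.
Step 3 — Convert to polar: |V_total| = 313.1 V, ∠V_total = 26.7°.

V_total = 313.1∠26.7° V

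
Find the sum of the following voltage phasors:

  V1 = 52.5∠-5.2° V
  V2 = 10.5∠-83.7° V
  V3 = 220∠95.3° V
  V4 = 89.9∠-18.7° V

Step 1 — Convert each phasor to rectangular form:
  V1 = 52.5·(cos(-5.2°) + j·sin(-5.2°)) = 52.28 - j4.758 V
  V2 = 10.5·(cos(-83.7°) + j·sin(-83.7°)) = 1.152 - j10.44 V
  V3 = 220·(cos(95.3°) + j·sin(95.3°)) = -20.32 + j219.1 V
  V4 = 89.9·(cos(-18.7°) + j·sin(-18.7°)) = 85.15 - j28.82 V
Step 2 — Sum components: V_total = 118.3 + j175 V.
Step 3 — Convert to polar: |V_total| = 211.3 V, ∠V_total = 56.0°.

V_total = 211.3∠56.0° V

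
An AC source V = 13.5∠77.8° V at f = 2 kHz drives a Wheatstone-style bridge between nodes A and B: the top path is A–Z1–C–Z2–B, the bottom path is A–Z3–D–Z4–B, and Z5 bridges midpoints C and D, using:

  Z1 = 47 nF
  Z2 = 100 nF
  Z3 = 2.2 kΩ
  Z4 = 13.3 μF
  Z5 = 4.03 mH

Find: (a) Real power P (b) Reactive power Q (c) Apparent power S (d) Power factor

Step 1 — Angular frequency: ω = 2π·f = 2π·2000 = 1.257e+04 rad/s.
Step 2 — Component impedances:
  Z1: Z = 1/(jωC) = -j/(ω·C) = 0 - j1693 Ω
  Z2: Z = 1/(jωC) = -j/(ω·C) = 0 - j795.8 Ω
  Z3: Z = R = 2200 Ω
  Z4: Z = 1/(jωC) = -j/(ω·C) = 0 - j5.983 Ω
  Z5: Z = jωL = j·1.257e+04·0.00403 = 0 + j50.64 Ω
Step 3 — Bridge requires nodal analysis (the Z5 bridge couples midpoints C and D, so the two paths cannot be reduced to a simple series/parallel combination). Setting node B to ground and injecting 1 A at node A, the 3-node admittance system at A, C, D solves to V_A = Z_AB = 785.7 - j1060 Ω = 1320∠-53.5° Ω.
Step 4 — Source phasor: V = 13.5∠77.8° V = 2.853 + j13.2 V.
Step 5 — Current: I = V / Z = -0.006747 + j0.007688 A = 0.01023∠131.3° A.
Step 6 — Complex power: S = V·I* = 0.0822 - j0.111 VA.
Step 7 — Real power: P = Re(S) = 0.0822 W.
Step 8 — Reactive power: Q = Im(S) = -0.111 VAR.
Step 9 — Apparent power: |S| = 0.1381 VA.
Step 10 — Power factor: PF = P/|S| = 0.5953 (leading).

(a) P = 0.0822 W  (b) Q = -0.111 VAR  (c) S = 0.1381 VA  (d) PF = 0.5953 (leading)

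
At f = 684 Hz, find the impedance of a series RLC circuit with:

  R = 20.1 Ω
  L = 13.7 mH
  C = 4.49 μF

Step 1 — Angular frequency: ω = 2π·f = 2π·684 = 4298 rad/s.
Step 2 — Component impedances:
  R: Z = R = 20.1 Ω
  L: Z = jωL = j·4298·0.0137 = 0 + j58.88 Ω
  C: Z = 1/(jωC) = -j/(ω·C) = 0 - j51.82 Ω
Step 3 — Series combination: Z_total = R + L + C = 20.1 + j7.056 Ω = 21.3∠19.3° Ω.

Z = 20.1 + j7.056 Ω = 21.3∠19.3° Ω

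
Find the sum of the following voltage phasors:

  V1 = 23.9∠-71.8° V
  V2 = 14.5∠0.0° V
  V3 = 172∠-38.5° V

Step 1 — Convert each phasor to rectangular form:
  V1 = 23.9·(cos(-71.8°) + j·sin(-71.8°)) = 7.465 - j22.7 V
  V2 = 14.5·(cos(0.0°) + j·sin(0.0°)) = 14.5 V
  V3 = 172·(cos(-38.5°) + j·sin(-38.5°)) = 134.6 - j107.1 V
Step 2 — Sum components: V_total = 156.6 - j129.8 V.
Step 3 — Convert to polar: |V_total| = 203.4 V, ∠V_total = -39.7°.

V_total = 203.4∠-39.7° V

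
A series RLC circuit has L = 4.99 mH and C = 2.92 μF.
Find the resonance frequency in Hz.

Step 1 — Resonance condition Im(Z)=0 gives ω₀ = 1/√(LC).
Step 2 — ω₀ = 1/√(0.00499·2.92e-06) = 8284 rad/s.
Step 3 — f₀ = ω₀/(2π) = 1318 Hz.

f₀ = 1318 Hz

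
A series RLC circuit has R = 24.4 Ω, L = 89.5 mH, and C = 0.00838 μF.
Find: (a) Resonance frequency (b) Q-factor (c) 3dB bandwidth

Step 1 — Resonance condition Im(Z)=0 gives ω₀ = 1/√(LC).
Step 2 — ω₀ = 1/√(0.0895·8.38e-09) = 3.651e+04 rad/s.
Step 3 — f₀ = ω₀/(2π) = 5811 Hz.
Step 4 — Series Q: Q = ω₀L/R = 3.651e+04·0.0895/24.4 = 133.9.
Step 5 — 3dB bandwidth: Δω = ω₀/Q = 272.6 rad/s; BW = Δω/(2π) = 43.39 Hz.

(a) f₀ = 5811 Hz  (b) Q = 133.9  (c) BW = 43.39 Hz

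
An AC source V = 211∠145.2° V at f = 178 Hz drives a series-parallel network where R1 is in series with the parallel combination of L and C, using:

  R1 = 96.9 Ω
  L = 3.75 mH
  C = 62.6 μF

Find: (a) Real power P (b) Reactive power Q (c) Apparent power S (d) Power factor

Step 1 — Angular frequency: ω = 2π·f = 2π·178 = 1118 rad/s.
Step 2 — Component impedances:
  R1: Z = R = 96.9 Ω
  L: Z = jωL = j·1118·0.00375 = 0 + j4.194 Ω
  C: Z = 1/(jωC) = -j/(ω·C) = 0 - j14.28 Ω
Step 3 — Parallel branch: L || C = 1/(1/L + 1/C) = 0 + j5.937 Ω.
Step 4 — Series with R1: Z_total = R1 + (L || C) = 96.9 + j5.937 Ω = 97.08∠3.5° Ω.
Step 5 — Source phasor: V = 211∠145.2° V = -173.3 + j120.4 V.
Step 6 — Current: I = V / Z = -1.706 + j1.347 A = 2.173∠141.7° A.
Step 7 — Complex power: S = V·I* = 457.7 + j28.05 VA.
Step 8 — Real power: P = Re(S) = 457.7 W.
Step 9 — Reactive power: Q = Im(S) = 28.05 VAR.
Step 10 — Apparent power: |S| = 458.6 VA.
Step 11 — Power factor: PF = P/|S| = 0.9981 (lagging).

(a) P = 457.7 W  (b) Q = 28.05 VAR  (c) S = 458.6 VA  (d) PF = 0.9981 (lagging)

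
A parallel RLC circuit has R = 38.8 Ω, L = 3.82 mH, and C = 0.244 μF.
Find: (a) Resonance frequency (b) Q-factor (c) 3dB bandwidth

Step 1 — Resonance: ω₀ = 1/√(LC) = 1/√(0.00382·2.44e-07) = 3.275e+04 rad/s.
Step 2 — f₀ = ω₀/(2π) = 5213 Hz.
Step 3 — Parallel Q: Q = R/(ω₀L) = 38.8/(3.275e+04·0.00382) = 0.3101.
Step 4 — Bandwidth: Δω = ω₀/Q = 1.056e+05 rad/s; BW = Δω/(2π) = 1.681e+04 Hz.

(a) f₀ = 5213 Hz  (b) Q = 0.3101  (c) BW = 1.681e+04 Hz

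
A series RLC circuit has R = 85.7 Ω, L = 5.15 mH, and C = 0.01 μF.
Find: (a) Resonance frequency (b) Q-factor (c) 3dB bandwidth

Step 1 — Resonance: ω₀ = 1/√(LC) = 1/√(0.00515·1e-08) = 1.393e+05 rad/s.
Step 2 — f₀ = ω₀/(2π) = 2.218e+04 Hz.
Step 3 — Series Q: Q = ω₀L/R = 1.393e+05·0.00515/85.7 = 8.374.
Step 4 — Bandwidth: Δω = ω₀/Q = 1.664e+04 rad/s; BW = Δω/(2π) = 2648 Hz.

(a) f₀ = 2.218e+04 Hz  (b) Q = 8.374  (c) BW = 2648 Hz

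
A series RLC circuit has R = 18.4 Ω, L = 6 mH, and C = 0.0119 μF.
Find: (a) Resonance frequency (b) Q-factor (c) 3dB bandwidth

Step 1 — Resonance: ω₀ = 1/√(LC) = 1/√(0.006·1.19e-08) = 1.183e+05 rad/s.
Step 2 — f₀ = ω₀/(2π) = 1.884e+04 Hz.
Step 3 — Series Q: Q = ω₀L/R = 1.183e+05·0.006/18.4 = 38.59.
Step 4 — Bandwidth: Δω = ω₀/Q = 3067 rad/s; BW = Δω/(2π) = 488.1 Hz.

(a) f₀ = 1.884e+04 Hz  (b) Q = 38.59  (c) BW = 488.1 Hz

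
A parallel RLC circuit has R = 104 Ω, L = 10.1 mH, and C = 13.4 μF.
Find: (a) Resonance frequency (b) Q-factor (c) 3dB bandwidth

Step 1 — Resonance: ω₀ = 1/√(LC) = 1/√(0.0101·1.34e-05) = 2718 rad/s.
Step 2 — f₀ = ω₀/(2π) = 432.6 Hz.
Step 3 — Parallel Q: Q = R/(ω₀L) = 104/(2718·0.0101) = 3.788.
Step 4 — Bandwidth: Δω = ω₀/Q = 717.6 rad/s; BW = Δω/(2π) = 114.2 Hz.

(a) f₀ = 432.6 Hz  (b) Q = 3.788  (c) BW = 114.2 Hz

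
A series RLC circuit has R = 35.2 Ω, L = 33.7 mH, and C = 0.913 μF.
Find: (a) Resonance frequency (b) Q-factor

Step 1 — Resonance condition Im(Z)=0 gives ω₀ = 1/√(LC).
Step 2 — ω₀ = 1/√(0.0337·9.13e-07) = 5701 rad/s.
Step 3 — f₀ = ω₀/(2π) = 907.3 Hz.
Step 4 — Series Q: Q = ω₀L/R = 5701·0.0337/35.2 = 5.458.

(a) f₀ = 907.3 Hz  (b) Q = 5.458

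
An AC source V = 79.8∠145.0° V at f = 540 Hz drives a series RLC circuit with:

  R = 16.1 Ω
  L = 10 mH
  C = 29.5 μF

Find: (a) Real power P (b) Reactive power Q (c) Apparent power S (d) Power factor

Step 1 — Angular frequency: ω = 2π·f = 2π·540 = 3393 rad/s.
Step 2 — Component impedances:
  R: Z = R = 16.1 Ω
  L: Z = jωL = j·3393·0.01 = 0 + j33.93 Ω
  C: Z = 1/(jωC) = -j/(ω·C) = 0 - j9.991 Ω
Step 3 — Series combination: Z_total = R + L + C = 16.1 + j23.94 Ω = 28.85∠56.1° Ω.
Step 4 — Source phasor: V = 79.8∠145.0° V = -65.37 + j45.77 V.
Step 5 — Current: I = V / Z = 0.05198 + j2.766 A = 2.766∠88.9° A.
Step 6 — Complex power: S = V·I* = 123.2 + j183.2 VA.
Step 7 — Real power: P = Re(S) = 123.2 W.
Step 8 — Reactive power: Q = Im(S) = 183.2 VAR.
Step 9 — Apparent power: |S| = 220.7 VA.
Step 10 — Power factor: PF = P/|S| = 0.5581 (lagging).

(a) P = 123.2 W  (b) Q = 183.2 VAR  (c) S = 220.7 VA  (d) PF = 0.5581 (lagging)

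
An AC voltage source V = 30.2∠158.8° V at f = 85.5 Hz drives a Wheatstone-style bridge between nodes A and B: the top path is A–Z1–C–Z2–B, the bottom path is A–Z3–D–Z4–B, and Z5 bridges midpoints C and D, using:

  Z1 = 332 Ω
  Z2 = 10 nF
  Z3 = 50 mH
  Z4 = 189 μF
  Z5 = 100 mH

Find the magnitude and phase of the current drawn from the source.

Step 1 — Angular frequency: ω = 2π·f = 2π·85.5 = 537.2 rad/s.
Step 2 — Component impedances:
  Z1: Z = R = 332 Ω
  Z2: Z = 1/(jωC) = -j/(ω·C) = 0 - j1.861e+05 Ω
  Z3: Z = jωL = j·537.2·0.05 = 0 + j26.86 Ω
  Z4: Z = 1/(jωC) = -j/(ω·C) = 0 - j9.849 Ω
  Z5: Z = jωL = j·537.2·0.1 = 0 + j53.72 Ω
Step 3 — Bridge requires nodal analysis (the Z5 bridge couples midpoints C and D, so the two paths cannot be reduced to a simple series/parallel combination). Setting node B to ground and injecting 1 A at node A, the 3-node admittance system at A, C, D solves to V_A = Z_AB = 2.053 + j16.51 Ω = 16.64∠82.9° Ω.
Step 4 — Source phasor: V = 30.2∠158.8° V = -28.16 + j10.92 V.
Step 5 — Ohm's law: I = V / Z_total = (-28.16 + j10.92) / (2.053 + j16.51) = 0.4426 + j1.76 A.
Step 6 — Convert to polar: |I| = 1.815 A, ∠I = 75.9°.

I = 1.815∠75.9° A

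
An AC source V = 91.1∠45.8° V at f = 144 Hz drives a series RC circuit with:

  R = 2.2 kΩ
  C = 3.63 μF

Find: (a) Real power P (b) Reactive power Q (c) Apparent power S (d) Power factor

Step 1 — Angular frequency: ω = 2π·f = 2π·144 = 904.8 rad/s.
Step 2 — Component impedances:
  R: Z = R = 2200 Ω
  C: Z = 1/(jωC) = -j/(ω·C) = 0 - j304.5 Ω
Step 3 — Series combination: Z_total = R + C = 2200 - j304.5 Ω = 2221∠-7.9° Ω.
Step 4 — Source phasor: V = 91.1∠45.8° V = 63.51 + j65.31 V.
Step 5 — Current: I = V / Z = 0.0243 + j0.03305 A = 0.04102∠53.7° A.
Step 6 — Complex power: S = V·I* = 3.701 - j0.5123 VA.
Step 7 — Real power: P = Re(S) = 3.701 W.
Step 8 — Reactive power: Q = Im(S) = -0.5123 VAR.
Step 9 — Apparent power: |S| = 3.737 VA.
Step 10 — Power factor: PF = P/|S| = 0.9906 (leading).

(a) P = 3.701 W  (b) Q = -0.5123 VAR  (c) S = 3.737 VA  (d) PF = 0.9906 (leading)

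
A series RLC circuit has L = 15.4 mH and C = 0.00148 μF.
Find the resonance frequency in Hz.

Step 1 — Resonance condition Im(Z)=0 gives ω₀ = 1/√(LC).
Step 2 — ω₀ = 1/√(0.0154·1.48e-09) = 2.095e+05 rad/s.
Step 3 — f₀ = ω₀/(2π) = 3.334e+04 Hz.

f₀ = 3.334e+04 Hz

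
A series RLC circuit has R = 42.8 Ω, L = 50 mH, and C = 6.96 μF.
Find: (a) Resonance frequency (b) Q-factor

Step 1 — Resonance condition Im(Z)=0 gives ω₀ = 1/√(LC).
Step 2 — ω₀ = 1/√(0.05·6.96e-06) = 1695 rad/s.
Step 3 — f₀ = ω₀/(2π) = 269.8 Hz.
Step 4 — Series Q: Q = ω₀L/R = 1695·0.05/42.8 = 1.98.

(a) f₀ = 269.8 Hz  (b) Q = 1.98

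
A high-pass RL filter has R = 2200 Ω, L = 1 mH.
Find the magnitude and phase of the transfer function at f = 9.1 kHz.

Step 1 — Angular frequency: ω = 2π·9100 = 5.718e+04 rad/s.
Step 2 — Transfer function: H(jω) = jωL/(R + jωL).
Step 3 — Numerator jωL = j·57.18; denominator R + jωL = 2200 + j57.18.
Step 4 — H = 0.000675 + j0.02597.
Step 5 — Magnitude: |H| = 0.02598 (-31.7 dB); phase: φ = 88.5°.

|H| = 0.02598 (-31.7 dB), φ = 88.5°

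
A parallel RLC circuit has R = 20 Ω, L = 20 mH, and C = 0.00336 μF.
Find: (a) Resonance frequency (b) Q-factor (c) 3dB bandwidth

Step 1 — Resonance: ω₀ = 1/√(LC) = 1/√(0.02·3.36e-09) = 1.22e+05 rad/s.
Step 2 — f₀ = ω₀/(2π) = 1.941e+04 Hz.
Step 3 — Parallel Q: Q = R/(ω₀L) = 20/(1.22e+05·0.02) = 0.008198.
Step 4 — Bandwidth: Δω = ω₀/Q = 1.488e+07 rad/s; BW = Δω/(2π) = 2.368e+06 Hz.

(a) f₀ = 1.941e+04 Hz  (b) Q = 0.008198  (c) BW = 2.368e+06 Hz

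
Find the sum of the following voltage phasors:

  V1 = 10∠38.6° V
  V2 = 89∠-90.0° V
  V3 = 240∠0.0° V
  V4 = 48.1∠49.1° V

Step 1 — Convert each phasor to rectangular form:
  V1 = 10·(cos(38.6°) + j·sin(38.6°)) = 7.815 + j6.239 V
  V2 = 89·(cos(-90.0°) + j·sin(-90.0°)) = 0 - j89 V
  V3 = 240·(cos(0.0°) + j·sin(0.0°)) = 240 V
  V4 = 48.1·(cos(49.1°) + j·sin(49.1°)) = 31.49 + j36.36 V
Step 2 — Sum components: V_total = 279.3 - j46.4 V.
Step 3 — Convert to polar: |V_total| = 283.1 V, ∠V_total = -9.4°.

V_total = 283.1∠-9.4° V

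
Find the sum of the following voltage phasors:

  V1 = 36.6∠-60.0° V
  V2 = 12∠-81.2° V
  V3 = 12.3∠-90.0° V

Step 1 — Convert each phasor to rectangular form:
  V1 = 36.6·(cos(-60.0°) + j·sin(-60.0°)) = 18.3 - j31.7 V
  V2 = 12·(cos(-81.2°) + j·sin(-81.2°)) = 1.836 - j11.86 V
  V3 = 12.3·(cos(-90.0°) + j·sin(-90.0°)) = 0 - j12.3 V
Step 2 — Sum components: V_total = 20.14 - j55.86 V.
Step 3 — Convert to polar: |V_total| = 59.37 V, ∠V_total = -70.2°.

V_total = 59.37∠-70.2° V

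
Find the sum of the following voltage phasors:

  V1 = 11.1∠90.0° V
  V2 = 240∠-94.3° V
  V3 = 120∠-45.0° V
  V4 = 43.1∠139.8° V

Step 1 — Convert each phasor to rectangular form:
  V1 = 11.1·(cos(90.0°) + j·sin(90.0°)) = 0 + j11.1 V
  V2 = 240·(cos(-94.3°) + j·sin(-94.3°)) = -17.99 - j239.3 V
  V3 = 120·(cos(-45.0°) + j·sin(-45.0°)) = 84.85 - j84.85 V
  V4 = 43.1·(cos(139.8°) + j·sin(139.8°)) = -32.92 + j27.82 V
Step 2 — Sum components: V_total = 33.94 - j285.3 V.
Step 3 — Convert to polar: |V_total| = 287.3 V, ∠V_total = -83.2°.

V_total = 287.3∠-83.2° V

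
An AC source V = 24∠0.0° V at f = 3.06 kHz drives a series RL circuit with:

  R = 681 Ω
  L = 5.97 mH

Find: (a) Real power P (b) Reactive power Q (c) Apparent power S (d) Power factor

Step 1 — Angular frequency: ω = 2π·f = 2π·3060 = 1.923e+04 rad/s.
Step 2 — Component impedances:
  R: Z = R = 681 Ω
  L: Z = jωL = j·1.923e+04·0.00597 = 0 + j114.8 Ω
Step 3 — Series combination: Z_total = R + L = 681 + j114.8 Ω = 690.6∠9.6° Ω.
Step 4 — Source phasor: V = 24∠0.0° V = 24 V.
Step 5 — Current: I = V / Z = 0.03427 - j0.005776 A = 0.03475∠-9.6° A.
Step 6 — Complex power: S = V·I* = 0.8224 + j0.1386 VA.
Step 7 — Real power: P = Re(S) = 0.8224 W.
Step 8 — Reactive power: Q = Im(S) = 0.1386 VAR.
Step 9 — Apparent power: |S| = 0.8341 VA.
Step 10 — Power factor: PF = P/|S| = 0.9861 (lagging).

(a) P = 0.8224 W  (b) Q = 0.1386 VAR  (c) S = 0.8341 VA  (d) PF = 0.9861 (lagging)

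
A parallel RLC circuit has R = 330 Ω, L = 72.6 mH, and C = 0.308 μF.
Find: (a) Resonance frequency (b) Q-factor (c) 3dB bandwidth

Step 1 — Resonance: ω₀ = 1/√(LC) = 1/√(0.0726·3.08e-07) = 6687 rad/s.
Step 2 — f₀ = ω₀/(2π) = 1064 Hz.
Step 3 — Parallel Q: Q = R/(ω₀L) = 330/(6687·0.0726) = 0.6797.
Step 4 — Bandwidth: Δω = ω₀/Q = 9839 rad/s; BW = Δω/(2π) = 1566 Hz.

(a) f₀ = 1064 Hz  (b) Q = 0.6797  (c) BW = 1566 Hz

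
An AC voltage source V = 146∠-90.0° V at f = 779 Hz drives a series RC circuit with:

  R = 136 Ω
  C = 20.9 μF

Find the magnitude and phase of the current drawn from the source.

Step 1 — Angular frequency: ω = 2π·f = 2π·779 = 4895 rad/s.
Step 2 — Component impedances:
  R: Z = R = 136 Ω
  C: Z = 1/(jωC) = -j/(ω·C) = 0 - j9.775 Ω
Step 3 — Series combination: Z_total = R + C = 136 - j9.775 Ω = 136.4∠-4.1° Ω.
Step 4 — Source phasor: V = 146∠-90.0° V = 0 - j146 V.
Step 5 — Ohm's law: I = V / Z_total = (0 - j146) / (136 - j9.775) = 0.07677 - j1.068 A.
Step 6 — Convert to polar: |I| = 1.071 A, ∠I = -85.9°.

I = 1.071∠-85.9° A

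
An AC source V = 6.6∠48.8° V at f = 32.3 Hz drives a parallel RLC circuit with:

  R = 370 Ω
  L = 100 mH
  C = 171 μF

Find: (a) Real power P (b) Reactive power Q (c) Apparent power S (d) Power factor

Step 1 — Angular frequency: ω = 2π·f = 2π·32.3 = 202.9 rad/s.
Step 2 — Component impedances:
  R: Z = R = 370 Ω
  L: Z = jωL = j·202.9·0.1 = 0 + j20.29 Ω
  C: Z = 1/(jωC) = -j/(ω·C) = 0 - j28.82 Ω
Step 3 — Parallel combination: 1/Z_total = 1/R + 1/L + 1/C; Z_total = 12.31 + j66.35 Ω = 67.48∠79.5° Ω.
Step 4 — Source phasor: V = 6.6∠48.8° V = 4.347 + j4.966 V.
Step 5 — Current: I = V / Z = 0.0841 - j0.04992 A = 0.0978∠-30.7° A.
Step 6 — Complex power: S = V·I* = 0.1177 + j0.6347 VA.
Step 7 — Real power: P = Re(S) = 0.1177 W.
Step 8 — Reactive power: Q = Im(S) = 0.6347 VAR.
Step 9 — Apparent power: |S| = 0.6455 VA.
Step 10 — Power factor: PF = P/|S| = 0.1824 (lagging).

(a) P = 0.1177 W  (b) Q = 0.6347 VAR  (c) S = 0.6455 VA  (d) PF = 0.1824 (lagging)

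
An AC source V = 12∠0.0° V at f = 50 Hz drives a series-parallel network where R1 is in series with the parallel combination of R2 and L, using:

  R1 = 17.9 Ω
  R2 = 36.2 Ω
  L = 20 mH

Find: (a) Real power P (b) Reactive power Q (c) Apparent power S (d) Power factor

Step 1 — Angular frequency: ω = 2π·f = 2π·50 = 314.2 rad/s.
Step 2 — Component impedances:
  R1: Z = R = 17.9 Ω
  R2: Z = R = 36.2 Ω
  L: Z = jωL = j·314.2·0.02 = 0 + j6.283 Ω
Step 3 — Parallel branch: R2 || L = 1/(1/R2 + 1/L) = 1.059 + j6.099 Ω.
Step 4 — Series with R1: Z_total = R1 + (R2 || L) = 18.96 + j6.099 Ω = 19.92∠17.8° Ω.
Step 5 — Source phasor: V = 12∠0.0° V = 12 V.
Step 6 — Current: I = V / Z = 0.5736 - j0.1845 A = 0.6025∠-17.8° A.
Step 7 — Complex power: S = V·I* = 6.883 + j2.214 VA.
Step 8 — Real power: P = Re(S) = 6.883 W.
Step 9 — Reactive power: Q = Im(S) = 2.214 VAR.
Step 10 — Apparent power: |S| = 7.23 VA.
Step 11 — Power factor: PF = P/|S| = 0.9519 (lagging).

(a) P = 6.883 W  (b) Q = 2.214 VAR  (c) S = 7.23 VA  (d) PF = 0.9519 (lagging)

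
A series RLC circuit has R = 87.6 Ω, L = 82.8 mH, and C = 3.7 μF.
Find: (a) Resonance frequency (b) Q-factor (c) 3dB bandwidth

Step 1 — Resonance condition Im(Z)=0 gives ω₀ = 1/√(LC).
Step 2 — ω₀ = 1/√(0.0828·3.7e-06) = 1807 rad/s.
Step 3 — f₀ = ω₀/(2π) = 287.5 Hz.
Step 4 — Series Q: Q = ω₀L/R = 1807·0.0828/87.6 = 1.708.
Step 5 — 3dB bandwidth: Δω = ω₀/Q = 1058 rad/s; BW = Δω/(2π) = 168.4 Hz.

(a) f₀ = 287.5 Hz  (b) Q = 1.708  (c) BW = 168.4 Hz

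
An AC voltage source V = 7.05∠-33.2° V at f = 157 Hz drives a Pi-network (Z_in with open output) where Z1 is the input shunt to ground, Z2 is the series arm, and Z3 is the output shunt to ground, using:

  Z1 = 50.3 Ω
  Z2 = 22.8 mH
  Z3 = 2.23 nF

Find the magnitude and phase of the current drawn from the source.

Step 1 — Angular frequency: ω = 2π·f = 2π·157 = 986.5 rad/s.
Step 2 — Component impedances:
  Z1: Z = R = 50.3 Ω
  Z2: Z = jωL = j·986.5·0.0228 = 0 + j22.49 Ω
  Z3: Z = 1/(jωC) = -j/(ω·C) = 0 - j4.546e+05 Ω
Step 3 — With open output, the series arm Z2 and the output shunt Z3 appear in series to ground: Z2 + Z3 = 0 - j4.546e+05 Ω.
Step 4 — Parallel with input shunt Z1: Z_in = Z1 || (Z2 + Z3) = 50.3 - j0.005566 Ω = 50.3∠-0.0° Ω.
Step 5 — Source phasor: V = 7.05∠-33.2° V = 5.899 - j3.86 V.
Step 6 — Ohm's law: I = V / Z_total = (5.899 - j3.86) / (50.3 - j0.005566) = 0.1173 - j0.07673 A.
Step 7 — Convert to polar: |I| = 0.1402 A, ∠I = -33.2°.

I = 0.1402∠-33.2° A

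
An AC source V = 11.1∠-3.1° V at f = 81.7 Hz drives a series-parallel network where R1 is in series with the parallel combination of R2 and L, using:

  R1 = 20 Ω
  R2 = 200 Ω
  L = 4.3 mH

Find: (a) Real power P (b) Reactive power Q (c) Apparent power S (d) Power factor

Step 1 — Angular frequency: ω = 2π·f = 2π·81.7 = 513.3 rad/s.
Step 2 — Component impedances:
  R1: Z = R = 20 Ω
  R2: Z = R = 200 Ω
  L: Z = jωL = j·513.3·0.0043 = 0 + j2.207 Ω
Step 3 — Parallel branch: R2 || L = 1/(1/R2 + 1/L) = 0.02436 + j2.207 Ω.
Step 4 — Series with R1: Z_total = R1 + (R2 || L) = 20.02 + j2.207 Ω = 20.15∠6.3° Ω.
Step 5 — Source phasor: V = 11.1∠-3.1° V = 11.08 - j0.6003 V.
Step 6 — Current: I = V / Z = 0.5436 - j0.08989 A = 0.551∠-9.4° A.
Step 7 — Complex power: S = V·I* = 6.079 + j0.67 VA.
Step 8 — Real power: P = Re(S) = 6.079 W.
Step 9 — Reactive power: Q = Im(S) = 0.67 VAR.
Step 10 — Apparent power: |S| = 6.116 VA.
Step 11 — Power factor: PF = P/|S| = 0.994 (lagging).

(a) P = 6.079 W  (b) Q = 0.67 VAR  (c) S = 6.116 VA  (d) PF = 0.994 (lagging)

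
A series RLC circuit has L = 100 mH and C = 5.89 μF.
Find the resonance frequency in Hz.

Step 1 — Resonance condition Im(Z)=0 gives ω₀ = 1/√(LC).
Step 2 — ω₀ = 1/√(0.1·5.89e-06) = 1303 rad/s.
Step 3 — f₀ = ω₀/(2π) = 207.4 Hz.

f₀ = 207.4 Hz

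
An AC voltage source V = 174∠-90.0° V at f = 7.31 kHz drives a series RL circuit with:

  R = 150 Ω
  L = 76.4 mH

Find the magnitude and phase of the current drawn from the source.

Step 1 — Angular frequency: ω = 2π·f = 2π·7310 = 4.593e+04 rad/s.
Step 2 — Component impedances:
  R: Z = R = 150 Ω
  L: Z = jωL = j·4.593e+04·0.0764 = 0 + j3509 Ω
Step 3 — Series combination: Z_total = R + L = 150 + j3509 Ω = 3512∠87.6° Ω.
Step 4 — Source phasor: V = 174∠-90.0° V = 0 - j174 V.
Step 5 — Ohm's law: I = V / Z_total = (0 - j174) / (150 + j3509) = -0.0495 - j0.002116 A.
Step 6 — Convert to polar: |I| = 0.04954 A, ∠I = -177.6°.

I = 0.04954∠-177.6° A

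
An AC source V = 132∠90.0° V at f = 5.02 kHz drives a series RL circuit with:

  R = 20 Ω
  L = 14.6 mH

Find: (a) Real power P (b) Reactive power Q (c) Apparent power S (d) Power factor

Step 1 — Angular frequency: ω = 2π·f = 2π·5020 = 3.154e+04 rad/s.
Step 2 — Component impedances:
  R: Z = R = 20 Ω
  L: Z = jωL = j·3.154e+04·0.0146 = 0 + j460.5 Ω
Step 3 — Series combination: Z_total = R + L = 20 + j460.5 Ω = 460.9∠87.5° Ω.
Step 4 — Source phasor: V = 132∠90.0° V = 0 + j132 V.
Step 5 — Current: I = V / Z = 0.2861 + j0.01243 A = 0.2864∠2.5° A.
Step 6 — Complex power: S = V·I* = 1.64 + j37.77 VA.
Step 7 — Real power: P = Re(S) = 1.64 W.
Step 8 — Reactive power: Q = Im(S) = 37.77 VAR.
Step 9 — Apparent power: |S| = 37.8 VA.
Step 10 — Power factor: PF = P/|S| = 0.04339 (lagging).

(a) P = 1.64 W  (b) Q = 37.77 VAR  (c) S = 37.8 VA  (d) PF = 0.04339 (lagging)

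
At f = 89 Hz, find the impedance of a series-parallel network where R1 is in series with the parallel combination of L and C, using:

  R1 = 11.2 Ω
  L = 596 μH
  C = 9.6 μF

Step 1 — Angular frequency: ω = 2π·f = 2π·89 = 559.2 rad/s.
Step 2 — Component impedances:
  R1: Z = R = 11.2 Ω
  L: Z = jωL = j·559.2·0.000596 = 0 + j0.3333 Ω
  C: Z = 1/(jωC) = -j/(ω·C) = 0 - j186.3 Ω
Step 3 — Parallel branch: L || C = 1/(1/L + 1/C) = 0 + j0.3339 Ω.
Step 4 — Series with R1: Z_total = R1 + (L || C) = 11.2 + j0.3339 Ω = 11.2∠1.7° Ω.

Z = 11.2 + j0.3339 Ω = 11.2∠1.7° Ω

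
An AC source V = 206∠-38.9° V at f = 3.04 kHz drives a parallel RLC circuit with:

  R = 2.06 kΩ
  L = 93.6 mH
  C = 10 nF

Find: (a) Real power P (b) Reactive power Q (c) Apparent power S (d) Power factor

Step 1 — Angular frequency: ω = 2π·f = 2π·3040 = 1.91e+04 rad/s.
Step 2 — Component impedances:
  R: Z = R = 2060 Ω
  L: Z = jωL = j·1.91e+04·0.0936 = 0 + j1788 Ω
  C: Z = 1/(jωC) = -j/(ω·C) = 0 - j5235 Ω
Step 3 — Parallel combination: 1/Z_total = 1/R + 1/L + 1/C; Z_total = 1307 + j992 Ω = 1641∠37.2° Ω.
Step 4 — Source phasor: V = 206∠-38.9° V = 160.3 - j129.4 V.
Step 5 — Current: I = V / Z = 0.03018 - j0.1218 A = 0.1255∠-76.1° A.
Step 6 — Complex power: S = V·I* = 20.6 + j15.63 VA.
Step 7 — Real power: P = Re(S) = 20.6 W.
Step 8 — Reactive power: Q = Im(S) = 15.63 VAR.
Step 9 — Apparent power: |S| = 25.86 VA.
Step 10 — Power factor: PF = P/|S| = 0.7966 (lagging).

(a) P = 20.6 W  (b) Q = 15.63 VAR  (c) S = 25.86 VA  (d) PF = 0.7966 (lagging)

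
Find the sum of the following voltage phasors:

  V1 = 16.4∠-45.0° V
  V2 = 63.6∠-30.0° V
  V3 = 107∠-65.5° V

Step 1 — Convert each phasor to rectangular form:
  V1 = 16.4·(cos(-45.0°) + j·sin(-45.0°)) = 11.6 - j11.6 V
  V2 = 63.6·(cos(-30.0°) + j·sin(-30.0°)) = 55.08 - j31.8 V
  V3 = 107·(cos(-65.5°) + j·sin(-65.5°)) = 44.37 - j97.37 V
Step 2 — Sum components: V_total = 111 - j140.8 V.
Step 3 — Convert to polar: |V_total| = 179.3 V, ∠V_total = -51.7°.

V_total = 179.3∠-51.7° V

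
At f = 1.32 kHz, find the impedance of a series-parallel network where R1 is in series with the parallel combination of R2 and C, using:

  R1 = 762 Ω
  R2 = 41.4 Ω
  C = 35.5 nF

Step 1 — Angular frequency: ω = 2π·f = 2π·1320 = 8294 rad/s.
Step 2 — Component impedances:
  R1: Z = R = 762 Ω
  R2: Z = R = 41.4 Ω
  C: Z = 1/(jωC) = -j/(ω·C) = 0 - j3396 Ω
Step 3 — Parallel branch: R2 || C = 1/(1/R2 + 1/C) = 41.39 - j0.5046 Ω.
Step 4 — Series with R1: Z_total = R1 + (R2 || C) = 803.4 - j0.5046 Ω = 803.4∠-0.0° Ω.

Z = 803.4 - j0.5046 Ω = 803.4∠-0.0° Ω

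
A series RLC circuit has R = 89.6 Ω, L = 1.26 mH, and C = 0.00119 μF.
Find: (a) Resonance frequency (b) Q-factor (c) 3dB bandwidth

Step 1 — Resonance: ω₀ = 1/√(LC) = 1/√(0.00126·1.19e-09) = 8.167e+05 rad/s.
Step 2 — f₀ = ω₀/(2π) = 1.3e+05 Hz.
Step 3 — Series Q: Q = ω₀L/R = 8.167e+05·0.00126/89.6 = 11.48.
Step 4 — Bandwidth: Δω = ω₀/Q = 7.111e+04 rad/s; BW = Δω/(2π) = 1.132e+04 Hz.

(a) f₀ = 1.3e+05 Hz  (b) Q = 11.48  (c) BW = 1.132e+04 Hz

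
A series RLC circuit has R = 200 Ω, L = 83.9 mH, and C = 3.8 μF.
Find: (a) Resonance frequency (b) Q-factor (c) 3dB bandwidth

Step 1 — Resonance: ω₀ = 1/√(LC) = 1/√(0.0839·3.8e-06) = 1771 rad/s.
Step 2 — f₀ = ω₀/(2π) = 281.9 Hz.
Step 3 — Series Q: Q = ω₀L/R = 1771·0.0839/200 = 0.7429.
Step 4 — Bandwidth: Δω = ω₀/Q = 2384 rad/s; BW = Δω/(2π) = 379.4 Hz.

(a) f₀ = 281.9 Hz  (b) Q = 0.7429  (c) BW = 379.4 Hz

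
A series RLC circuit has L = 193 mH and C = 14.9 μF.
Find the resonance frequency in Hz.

Step 1 — Resonance condition Im(Z)=0 gives ω₀ = 1/√(LC).
Step 2 — ω₀ = 1/√(0.193·1.49e-05) = 589.7 rad/s.
Step 3 — f₀ = ω₀/(2π) = 93.85 Hz.

f₀ = 93.85 Hz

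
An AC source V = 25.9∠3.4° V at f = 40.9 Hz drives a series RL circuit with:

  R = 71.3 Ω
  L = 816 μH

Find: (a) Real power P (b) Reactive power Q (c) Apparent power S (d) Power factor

Step 1 — Angular frequency: ω = 2π·f = 2π·40.9 = 257 rad/s.
Step 2 — Component impedances:
  R: Z = R = 71.3 Ω
  L: Z = jωL = j·257·0.000816 = 0 + j0.2097 Ω
Step 3 — Series combination: Z_total = R + L = 71.3 + j0.2097 Ω = 71.3∠0.2° Ω.
Step 4 — Source phasor: V = 25.9∠3.4° V = 25.85 + j1.536 V.
Step 5 — Current: I = V / Z = 0.3627 + j0.02048 A = 0.3633∠3.2° A.
Step 6 — Complex power: S = V·I* = 9.408 + j0.02767 VA.
Step 7 — Real power: P = Re(S) = 9.408 W.
Step 8 — Reactive power: Q = Im(S) = 0.02767 VAR.
Step 9 — Apparent power: |S| = 9.408 VA.
Step 10 — Power factor: PF = P/|S| = 1 (lagging).

(a) P = 9.408 W  (b) Q = 0.02767 VAR  (c) S = 9.408 VA  (d) PF = 1 (lagging)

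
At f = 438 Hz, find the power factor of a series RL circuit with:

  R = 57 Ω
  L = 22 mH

Step 1 — Angular frequency: ω = 2π·f = 2π·438 = 2752 rad/s.
Step 2 — Component impedances:
  R: Z = R = 57 Ω
  L: Z = jωL = j·2752·0.022 = 0 + j60.54 Ω
Step 3 — Series combination: Z_total = R + L = 57 + j60.54 Ω = 83.15∠46.7° Ω.
Step 4 — Power factor: PF = cos(φ) = Re(Z)/|Z| = 57/83.15 = 0.6855.
Step 5 — Type: Im(Z) = 60.54 ⇒ lagging (phase φ = 46.7°).

PF = 0.6855 (lagging, φ = 46.7°)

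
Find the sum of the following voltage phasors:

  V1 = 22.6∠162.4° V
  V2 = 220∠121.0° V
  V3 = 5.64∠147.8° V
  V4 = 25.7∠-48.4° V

Step 1 — Convert each phasor to rectangular form:
  V1 = 22.6·(cos(162.4°) + j·sin(162.4°)) = -21.54 + j6.834 V
  V2 = 220·(cos(121.0°) + j·sin(121.0°)) = -113.3 + j188.6 V
  V3 = 5.64·(cos(147.8°) + j·sin(147.8°)) = -4.773 + j3.005 V
  V4 = 25.7·(cos(-48.4°) + j·sin(-48.4°)) = 17.06 - j19.22 V
Step 2 — Sum components: V_total = -122.6 + j179.2 V.
Step 3 — Convert to polar: |V_total| = 217.1 V, ∠V_total = 124.4°.

V_total = 217.1∠124.4° V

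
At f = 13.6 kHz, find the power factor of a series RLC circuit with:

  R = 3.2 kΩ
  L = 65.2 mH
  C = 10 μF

Step 1 — Angular frequency: ω = 2π·f = 2π·1.36e+04 = 8.545e+04 rad/s.
Step 2 — Component impedances:
  R: Z = R = 3200 Ω
  L: Z = jωL = j·8.545e+04·0.0652 = 0 + j5571 Ω
  C: Z = 1/(jωC) = -j/(ω·C) = 0 - j1.17 Ω
Step 3 — Series combination: Z_total = R + L + C = 3200 + j5570 Ω = 6424∠60.1° Ω.
Step 4 — Power factor: PF = cos(φ) = Re(Z)/|Z| = 3200/6424 = 0.4981.
Step 5 — Type: Im(Z) = 5570 ⇒ lagging (phase φ = 60.1°).

PF = 0.4981 (lagging, φ = 60.1°)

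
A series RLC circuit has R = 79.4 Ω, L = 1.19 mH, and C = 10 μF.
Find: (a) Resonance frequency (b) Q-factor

Step 1 — Resonance condition Im(Z)=0 gives ω₀ = 1/√(LC).
Step 2 — ω₀ = 1/√(0.00119·1e-05) = 9167 rad/s.
Step 3 — f₀ = ω₀/(2π) = 1459 Hz.
Step 4 — Series Q: Q = ω₀L/R = 9167·0.00119/79.4 = 0.1374.

(a) f₀ = 1459 Hz  (b) Q = 0.1374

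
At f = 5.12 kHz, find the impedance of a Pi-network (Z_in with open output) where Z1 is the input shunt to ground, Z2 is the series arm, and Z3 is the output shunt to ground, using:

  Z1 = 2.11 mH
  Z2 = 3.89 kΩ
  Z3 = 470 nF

Step 1 — Angular frequency: ω = 2π·f = 2π·5120 = 3.217e+04 rad/s.
Step 2 — Component impedances:
  Z1: Z = jωL = j·3.217e+04·0.00211 = 0 + j67.88 Ω
  Z2: Z = R = 3890 Ω
  Z3: Z = 1/(jωC) = -j/(ω·C) = 0 - j66.14 Ω
Step 3 — With open output, the series arm Z2 and the output shunt Z3 appear in series to ground: Z2 + Z3 = 3890 - j66.14 Ω.
Step 4 — Parallel with input shunt Z1: Z_in = Z1 || (Z2 + Z3) = 1.184 + j67.88 Ω = 67.89∠89.0° Ω.

Z = 1.184 + j67.88 Ω = 67.89∠89.0° Ω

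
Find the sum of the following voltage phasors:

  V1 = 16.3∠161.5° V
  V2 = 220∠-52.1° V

Step 1 — Convert each phasor to rectangular form:
  V1 = 16.3·(cos(161.5°) + j·sin(161.5°)) = -15.46 + j5.172 V
  V2 = 220·(cos(-52.1°) + j·sin(-52.1°)) = 135.1 - j173.6 V
Step 2 — Sum components: V_total = 119.7 - j168.4 V.
Step 3 — Convert to polar: |V_total| = 206.6 V, ∠V_total = -54.6°.

V_total = 206.6∠-54.6° V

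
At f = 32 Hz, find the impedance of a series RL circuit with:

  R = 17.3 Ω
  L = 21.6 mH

Step 1 — Angular frequency: ω = 2π·f = 2π·32 = 201.1 rad/s.
Step 2 — Component impedances:
  R: Z = R = 17.3 Ω
  L: Z = jωL = j·201.1·0.0216 = 0 + j4.343 Ω
Step 3 — Series combination: Z_total = R + L = 17.3 + j4.343 Ω = 17.84∠14.1° Ω.

Z = 17.3 + j4.343 Ω = 17.84∠14.1° Ω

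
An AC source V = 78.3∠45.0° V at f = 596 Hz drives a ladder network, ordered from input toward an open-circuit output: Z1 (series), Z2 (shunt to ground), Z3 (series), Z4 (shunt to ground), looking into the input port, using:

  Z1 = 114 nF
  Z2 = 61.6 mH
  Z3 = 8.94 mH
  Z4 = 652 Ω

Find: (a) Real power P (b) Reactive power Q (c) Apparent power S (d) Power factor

Step 1 — Angular frequency: ω = 2π·f = 2π·596 = 3745 rad/s.
Step 2 — Component impedances:
  Z1: Z = 1/(jωC) = -j/(ω·C) = 0 - j2342 Ω
  Z2: Z = jωL = j·3745·0.0616 = 0 + j230.7 Ω
  Z3: Z = jωL = j·3745·0.00894 = 0 + j33.48 Ω
  Z4: Z = R = 652 Ω
Step 3 — Ladder network (open output): work backward from the far end, alternating series and parallel combinations. Z_in = 70.11 - j2140 Ω = 2141∠-88.1° Ω.
Step 4 — Source phasor: V = 78.3∠45.0° V = 55.37 + j55.37 V.
Step 5 — Current: I = V / Z = -0.025 + j0.02669 A = 0.03657∠133.1° A.
Step 6 — Complex power: S = V·I* = 0.09374 - j2.862 VA.
Step 7 — Real power: P = Re(S) = 0.09374 W.
Step 8 — Reactive power: Q = Im(S) = -2.862 VAR.
Step 9 — Apparent power: |S| = 2.863 VA.
Step 10 — Power factor: PF = P/|S| = 0.03274 (leading).

(a) P = 0.09374 W  (b) Q = -2.862 VAR  (c) S = 2.863 VA  (d) PF = 0.03274 (leading)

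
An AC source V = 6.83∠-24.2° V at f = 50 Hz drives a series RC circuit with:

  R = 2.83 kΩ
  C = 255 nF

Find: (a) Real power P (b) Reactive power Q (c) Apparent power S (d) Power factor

Step 1 — Angular frequency: ω = 2π·f = 2π·50 = 314.2 rad/s.
Step 2 — Component impedances:
  R: Z = R = 2830 Ω
  C: Z = 1/(jωC) = -j/(ω·C) = 0 - j1.248e+04 Ω
Step 3 — Series combination: Z_total = R + C = 2830 - j1.248e+04 Ω = 1.28e+04∠-77.2° Ω.
Step 4 — Source phasor: V = 6.83∠-24.2° V = 6.23 - j2.8 V.
Step 5 — Current: I = V / Z = 0.0003209 + j0.0004263 A = 0.0005336∠53.0° A.
Step 6 — Complex power: S = V·I* = 0.0008058 - j0.003554 VA.
Step 7 — Real power: P = Re(S) = 0.0008058 W.
Step 8 — Reactive power: Q = Im(S) = -0.003554 VAR.
Step 9 — Apparent power: |S| = 0.003645 VA.
Step 10 — Power factor: PF = P/|S| = 0.2211 (leading).

(a) P = 0.0008058 W  (b) Q = -0.003554 VAR  (c) S = 0.003645 VA  (d) PF = 0.2211 (leading)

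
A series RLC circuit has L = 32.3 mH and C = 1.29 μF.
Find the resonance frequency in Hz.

Step 1 — Resonance condition Im(Z)=0 gives ω₀ = 1/√(LC).
Step 2 — ω₀ = 1/√(0.0323·1.29e-06) = 4899 rad/s.
Step 3 — f₀ = ω₀/(2π) = 779.7 Hz.

f₀ = 779.7 Hz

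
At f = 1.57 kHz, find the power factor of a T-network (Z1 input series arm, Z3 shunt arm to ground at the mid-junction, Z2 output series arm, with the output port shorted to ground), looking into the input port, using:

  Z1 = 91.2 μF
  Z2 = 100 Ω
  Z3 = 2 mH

Step 1 — Angular frequency: ω = 2π·f = 2π·1570 = 9865 rad/s.
Step 2 — Component impedances:
  Z1: Z = 1/(jωC) = -j/(ω·C) = 0 - j1.112 Ω
  Z2: Z = R = 100 Ω
  Z3: Z = jωL = j·9865·0.002 = 0 + j19.73 Ω
Step 3 — With the output port shorted to ground, the output series arm Z2 runs from the junction to ground; the shunt arm Z3 also runs from the junction to ground. They appear in parallel: Z3 || Z2 = 3.747 + j18.99 Ω.
Step 4 — Series with input arm Z1: Z_in = Z1 + (Z3 || Z2) = 3.747 + j17.88 Ω = 18.27∠78.2° Ω.
Step 5 — Power factor: PF = cos(φ) = Re(Z)/|Z| = 3.747/18.27 = 0.2051.
Step 6 — Type: Im(Z) = 17.88 ⇒ lagging (phase φ = 78.2°).

PF = 0.2051 (lagging, φ = 78.2°)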